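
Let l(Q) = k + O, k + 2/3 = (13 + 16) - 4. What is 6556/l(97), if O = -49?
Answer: -9834/37 ≈ -265.78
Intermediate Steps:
k = 73/3 (k = -⅔ + ((13 + 16) - 4) = -⅔ + (29 - 4) = -⅔ + 25 = 73/3 ≈ 24.333)
l(Q) = -74/3 (l(Q) = 73/3 - 49 = -74/3)
6556/l(97) = 6556/(-74/3) = 6556*(-3/74) = -9834/37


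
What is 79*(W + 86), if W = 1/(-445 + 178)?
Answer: 1813919/267 ≈ 6793.7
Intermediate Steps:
W = -1/267 (W = 1/(-267) = -1/267 ≈ -0.0037453)
79*(W + 86) = 79*(-1/267 + 86) = 79*(22961/267) = 1813919/267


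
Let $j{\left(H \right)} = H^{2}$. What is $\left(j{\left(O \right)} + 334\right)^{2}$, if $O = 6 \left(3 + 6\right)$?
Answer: $10562500$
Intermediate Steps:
$O = 54$ ($O = 6 \cdot 9 = 54$)
$\left(j{\left(O \right)} + 334\right)^{2} = \left(54^{2} + 334\right)^{2} = \left(2916 + 334\right)^{2} = 3250^{2} = 10562500$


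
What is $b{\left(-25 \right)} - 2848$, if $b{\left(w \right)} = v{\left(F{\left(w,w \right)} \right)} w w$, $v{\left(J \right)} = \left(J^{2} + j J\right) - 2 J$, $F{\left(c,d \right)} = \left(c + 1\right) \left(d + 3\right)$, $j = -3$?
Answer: $172587152$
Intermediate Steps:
$F{\left(c,d \right)} = \left(1 + c\right) \left(3 + d\right)$
$v{\left(J \right)} = J^{2} - 5 J$ ($v{\left(J \right)} = \left(J^{2} - 3 J\right) - 2 J = J^{2} - 5 J$)
$b{\left(w \right)} = w^{2} \left(-2 + w^{2} + 4 w\right) \left(3 + w^{2} + 4 w\right)$ ($b{\left(w \right)} = \left(3 + w + 3 w + w w\right) \left(-5 + \left(3 + w + 3 w + w w\right)\right) w w = \left(3 + w + 3 w + w^{2}\right) \left(-5 + \left(3 + w + 3 w + w^{2}\right)\right) w^{2} = \left(3 + w^{2} + 4 w\right) \left(-5 + \left(3 + w^{2} + 4 w\right)\right) w^{2} = \left(3 + w^{2} + 4 w\right) \left(-2 + w^{2} + 4 w\right) w^{2} = \left(-2 + w^{2} + 4 w\right) \left(3 + w^{2} + 4 w\right) w^{2} = w^{2} \left(-2 + w^{2} + 4 w\right) \left(3 + w^{2} + 4 w\right)$)
$b{\left(-25 \right)} - 2848 = \left(-25\right)^{2} \left(-2 + \left(-25\right)^{2} + 4 \left(-25\right)\right) \left(3 + \left(-25\right)^{2} + 4 \left(-25\right)\right) - 2848 = 625 \left(-2 + 625 - 100\right) \left(3 + 625 - 100\right) - 2848 = 625 \cdot 523 \cdot 528 - 2848 = 172590000 - 2848 = 172587152$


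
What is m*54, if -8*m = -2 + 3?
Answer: -27/4 ≈ -6.7500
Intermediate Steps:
m = -1/8 (m = -(-2 + 3)/8 = -1/8*1 = -1/8 ≈ -0.12500)
m*54 = -1/8*54 = -27/4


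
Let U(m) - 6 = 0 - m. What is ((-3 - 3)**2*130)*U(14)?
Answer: -37440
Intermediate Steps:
U(m) = 6 - m (U(m) = 6 + (0 - m) = 6 - m)
((-3 - 3)**2*130)*U(14) = ((-3 - 3)**2*130)*(6 - 1*14) = ((-6)**2*130)*(6 - 14) = (36*130)*(-8) = 4680*(-8) = -37440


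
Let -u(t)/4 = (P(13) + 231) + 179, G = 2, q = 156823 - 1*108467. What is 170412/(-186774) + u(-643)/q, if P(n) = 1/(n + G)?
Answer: -763107307/806396745 ≈ -0.94632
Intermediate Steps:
q = 48356 (q = 156823 - 108467 = 48356)
P(n) = 1/(2 + n) (P(n) = 1/(n + 2) = 1/(2 + n))
u(t) = -24604/15 (u(t) = -4*((1/(2 + 13) + 231) + 179) = -4*((1/15 + 231) + 179) = -4*(3466/15 + 179) = -4*6151/15 = -24604/15)
170412/(-186774) + u(-643)/q = 170412/(-186774) - 24604/15/48356 = 170412*(-1/186774) - 24604/15*1/48356 = -28402/31129 - 6151/181335 = -763107307/806396745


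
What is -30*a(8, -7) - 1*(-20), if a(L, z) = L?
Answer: -220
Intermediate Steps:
-30*a(8, -7) - 1*(-20) = -30*8 - 1*(-20) = -240 + 20 = -220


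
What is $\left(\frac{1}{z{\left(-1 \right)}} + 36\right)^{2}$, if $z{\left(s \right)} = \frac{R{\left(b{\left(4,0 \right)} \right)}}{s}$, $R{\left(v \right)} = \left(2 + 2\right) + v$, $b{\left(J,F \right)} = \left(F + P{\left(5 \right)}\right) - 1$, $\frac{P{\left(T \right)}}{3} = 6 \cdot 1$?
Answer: $\frac{570025}{441} \approx 1292.6$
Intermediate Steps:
$P{\left(T \right)} = 18$ ($P{\left(T \right)} = 3 \cdot 6 \cdot 1 = 3 \cdot 6 = 18$)
$b{\left(J,F \right)} = 17 + F$ ($b{\left(J,F \right)} = \left(F + 18\right) - 1 = \left(18 + F\right) - 1 = 17 + F$)
$R{\left(v \right)} = 4 + v$
$z{\left(s \right)} = \frac{21}{s}$ ($z{\left(s \right)} = \frac{4 + \left(17 + 0\right)}{s} = \frac{4 + 17}{s} = \frac{21}{s}$)
$\left(\frac{1}{z{\left(-1 \right)}} + 36\right)^{2} = \left(\frac{1}{21 \frac{1}{-1}} + 36\right)^{2} = \left(\frac{1}{21 \left(-1\right)} + 36\right)^{2} = \left(\frac{1}{-21} + 36\right)^{2} = \left(- \frac{1}{21} + 36\right)^{2} = \left(\frac{755}{21}\right)^{2} = \frac{570025}{441}$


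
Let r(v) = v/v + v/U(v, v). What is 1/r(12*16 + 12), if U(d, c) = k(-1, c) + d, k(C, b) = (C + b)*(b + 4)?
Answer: 10607/10658 ≈ 0.99521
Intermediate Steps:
k(C, b) = (4 + b)*(C + b) (k(C, b) = (C + b)*(4 + b) = (4 + b)*(C + b))
U(d, c) = -4 + d + c² + 3*c (U(d, c) = (c² + 4*(-1) + 4*c - c) + d = (c² - 4 + 4*c - c) + d = (-4 + c² + 3*c) + d = -4 + d + c² + 3*c)
r(v) = 1 + v/(-4 + v² + 4*v) (r(v) = v/v + v/(-4 + v + v² + 3*v) = 1 + v/(-4 + v² + 4*v))
1/r(12*16 + 12) = 1/((-4 + (12*16 + 12)² + 5*(12*16 + 12))/(-4 + (12*16 + 12)² + 4*(12*16 + 12))) = 1/((-4 + (192 + 12)² + 5*(192 + 12))/(-4 + (192 + 12)² + 4*(192 + 12))) = 1/((-4 + 204² + 5*204)/(-4 + 204² + 4*204)) = 1/((-4 + 41616 + 1020)/(-4 + 41616 + 816)) = 1/(42632/42428) = 1/((1/42428)*42632) = 1/(10658/10607) = 10607/10658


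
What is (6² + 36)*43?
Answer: 3096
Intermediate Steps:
(6² + 36)*43 = (36 + 36)*43 = 72*43 = 3096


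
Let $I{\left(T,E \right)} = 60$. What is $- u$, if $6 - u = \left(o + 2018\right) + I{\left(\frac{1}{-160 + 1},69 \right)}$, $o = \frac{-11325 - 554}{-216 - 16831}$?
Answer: $\frac{35333263}{17047} \approx 2072.7$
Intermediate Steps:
$o = \frac{11879}{17047}$ ($o = - \frac{11879}{-17047} = \left(-11879\right) \left(- \frac{1}{17047}\right) = \frac{11879}{17047} \approx 0.69684$)
$u = - \frac{35333263}{17047}$ ($u = 6 - \left(\left(\frac{11879}{17047} + 2018\right) + 60\right) = 6 - \left(\frac{34412725}{17047} + 60\right) = 6 - \frac{35435545}{17047} = - \frac{35333263}{17047} \approx -2072.7$)
$- u = \left(-1\right) \left(- \frac{35333263}{17047}\right) = \frac{35333263}{17047}$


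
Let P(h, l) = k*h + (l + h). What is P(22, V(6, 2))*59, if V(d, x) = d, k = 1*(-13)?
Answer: -15222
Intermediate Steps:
k = -13
P(h, l) = l - 12*h (P(h, l) = -13*h + (l + h) = -13*h + (h + l) = l - 12*h)
P(22, V(6, 2))*59 = (6 - 12*22)*59 = (6 - 264)*59 = -258*59 = -15222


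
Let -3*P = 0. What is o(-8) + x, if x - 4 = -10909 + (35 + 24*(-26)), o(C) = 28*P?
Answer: -11494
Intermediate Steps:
P = 0 (P = -⅓*0 = 0)
o(C) = 0 (o(C) = 28*0 = 0)
x = -11494 (x = 4 + (-10909 + (35 + 24*(-26))) = 4 + (-10909 + (35 - 624)) = 4 + (-10909 - 589) = 4 - 11498 = -11494)
o(-8) + x = 0 - 11494 = -11494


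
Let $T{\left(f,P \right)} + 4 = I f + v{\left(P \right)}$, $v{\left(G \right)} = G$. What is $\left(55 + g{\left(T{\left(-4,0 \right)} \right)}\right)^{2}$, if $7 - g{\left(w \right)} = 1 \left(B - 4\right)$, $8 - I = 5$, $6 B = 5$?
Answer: $\frac{152881}{36} \approx 4246.7$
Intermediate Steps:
$B = \frac{5}{6}$ ($B = \frac{1}{6} \cdot 5 = \frac{5}{6} \approx 0.83333$)
$I = 3$ ($I = 8 - 5 = 3$)
$T{\left(f,P \right)} = -4 + P + 3 f$ ($T{\left(f,P \right)} = -4 + \left(3 f + P\right) = -4 + \left(P + 3 f\right) = -4 + P + 3 f$)
$g{\left(w \right)} = \frac{61}{6}$ ($g{\left(w \right)} = 7 - 1 \left(\frac{5}{6} - 4\right) = 7 - 1 \left(- \frac{19}{6}\right) = 7 - - \frac{19}{6} = 7 + \frac{19}{6} = \frac{61}{6}$)
$\left(55 + g{\left(T{\left(-4,0 \right)} \right)}\right)^{2} = \left(55 + \frac{61}{6}\right)^{2} = \left(\frac{391}{6}\right)^{2} = \frac{152881}{36}$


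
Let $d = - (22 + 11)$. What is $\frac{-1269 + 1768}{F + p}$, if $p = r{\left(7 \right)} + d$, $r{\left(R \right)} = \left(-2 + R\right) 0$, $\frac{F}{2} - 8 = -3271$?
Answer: $- \frac{499}{6559} \approx -0.076079$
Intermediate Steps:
$F = -6526$ ($F = 16 + 2 \left(-3271\right) = 16 - 6542 = -6526$)
$d = -33$ ($d = \left(-1\right) 33 = -33$)
$r{\left(R \right)} = 0$
$p = -33$ ($p = 0 - 33 = -33$)
$\frac{-1269 + 1768}{F + p} = \frac{-1269 + 1768}{-6526 - 33} = \frac{499}{-6559} = 499 \left(- \frac{1}{6559}\right) = - \frac{499}{6559}$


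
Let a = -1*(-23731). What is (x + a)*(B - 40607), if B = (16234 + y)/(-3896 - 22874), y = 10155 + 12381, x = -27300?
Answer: 387981764304/2677 ≈ 1.4493e+8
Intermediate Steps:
a = 23731
y = 22536
B = -3877/2677 (B = (16234 + 22536)/(-3896 - 22874) = 38770/(-26770) = 38770*(-1/26770) = -3877/2677 ≈ -1.4483)
(x + a)*(B - 40607) = (-27300 + 23731)*(-3877/2677 - 40607) = -3569*(-108708816/2677) = 387981764304/2677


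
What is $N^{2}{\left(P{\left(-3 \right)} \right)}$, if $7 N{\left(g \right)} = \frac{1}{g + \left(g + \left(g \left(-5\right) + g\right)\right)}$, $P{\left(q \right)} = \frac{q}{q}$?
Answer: $\frac{1}{196} \approx 0.005102$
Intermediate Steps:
$P{\left(q \right)} = 1$
$N{\left(g \right)} = - \frac{1}{14 g}$ ($N{\left(g \right)} = \frac{1}{7 \left(g + \left(g + \left(g \left(-5\right) + g\right)\right)\right)} = \frac{1}{7 \left(g + \left(g + \left(- 5 g + g\right)\right)\right)} = \frac{1}{7 \left(g + \left(g - 4 g\right)\right)} = \frac{1}{7 \left(g - 3 g\right)} = \frac{1}{7 \left(- 2 g\right)} = \frac{\left(- \frac{1}{2}\right) \frac{1}{g}}{7} = - \frac{1}{14 g}$)
$N^{2}{\left(P{\left(-3 \right)} \right)} = \left(- \frac{1}{14 \cdot 1}\right)^{2} = \left(\left(- \frac{1}{14}\right) 1\right)^{2} = \left(- \frac{1}{14}\right)^{2} = \frac{1}{196}$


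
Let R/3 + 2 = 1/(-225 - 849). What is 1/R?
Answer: -358/2149 ≈ -0.16659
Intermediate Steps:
R = -2149/358 (R = -6 + 3/(-225 - 849) = -6 + 3/(-1074) = -6 + 3*(-1/1074) = -6 - 1/358 = -2149/358 ≈ -6.0028)
1/R = 1/(-2149/358) = -358/2149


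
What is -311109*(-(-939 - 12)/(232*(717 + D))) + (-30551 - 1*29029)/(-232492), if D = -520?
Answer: -17195860813977/2656453592 ≈ -6473.2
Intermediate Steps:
-311109*(-(-939 - 12)/(232*(717 + D))) + (-30551 - 1*29029)/(-232492) = -311109*(-(-939 - 12)/(232*(717 - 520))) + (-30551 - 1*29029)/(-232492) = -311109/((197/(-951))*(-232)) + (-30551 - 29029)*(-1/232492) = -311109/((197*(-1/951))*(-232)) - 59580*(-1/232492) = -311109/((-197/951*(-232))) + 14895/58123 = -311109/45704/951 + 14895/58123 = -311109*951/45704 + 14895/58123 = -295864659/45704 + 14895/58123 = -17195860813977/2656453592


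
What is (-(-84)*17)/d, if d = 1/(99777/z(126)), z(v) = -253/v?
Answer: -17952676056/253 ≈ -7.0959e+7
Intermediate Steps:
d = -253/12571902 (d = 1/(99777/((-253/126))) = 1/(99777/((-253*1/126))) = 1/(99777/(-253/126)) = 1/(99777*(-126/253)) = 1/(-12571902/253) = -253/12571902 ≈ -2.0124e-5)
(-(-84)*17)/d = (-(-84)*17)/(-253/12571902) = -1*(-1428)*(-12571902/253) = 1428*(-12571902/253) = -17952676056/253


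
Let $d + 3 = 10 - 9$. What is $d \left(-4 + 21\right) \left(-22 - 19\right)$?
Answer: $1394$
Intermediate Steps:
$d = -2$ ($d = -3 + \left(10 - 9\right) = -3 + 1 = -2$)
$d \left(-4 + 21\right) \left(-22 - 19\right) = - 2 \left(-4 + 21\right) \left(-22 - 19\right) = - 2 \cdot 17 \left(-41\right) = \left(-2\right) \left(-697\right) = 1394$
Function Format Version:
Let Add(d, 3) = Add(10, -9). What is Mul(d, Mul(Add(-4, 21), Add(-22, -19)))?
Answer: 1394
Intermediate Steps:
d = -2 (d = Add(-3, Add(10, -9)) = Add(-3, 1) = -2)
Mul(d, Mul(Add(-4, 21), Add(-22, -19))) = Mul(-2, Mul(Add(-4, 21), Add(-22, -19))) = Mul(-2, Mul(17, -41)) = Mul(-2, -697) = 1394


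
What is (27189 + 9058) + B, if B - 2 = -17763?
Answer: 18486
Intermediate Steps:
B = -17761 (B = 2 - 17763 = -17761)
(27189 + 9058) + B = (27189 + 9058) - 17761 = 36247 - 17761 = 18486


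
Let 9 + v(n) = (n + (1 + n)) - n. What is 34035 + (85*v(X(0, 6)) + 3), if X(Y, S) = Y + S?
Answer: 33868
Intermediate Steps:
X(Y, S) = S + Y
v(n) = -8 + n (v(n) = -9 + ((n + (1 + n)) - n) = -9 + ((1 + 2*n) - n) = -9 + (1 + n) = -8 + n)
34035 + (85*v(X(0, 6)) + 3) = 34035 + (85*(-8 + (6 + 0)) + 3) = 34035 + (85*(-8 + 6) + 3) = 34035 + (85*(-2) + 3) = 34035 + (-170 + 3) = 34035 - 167 = 33868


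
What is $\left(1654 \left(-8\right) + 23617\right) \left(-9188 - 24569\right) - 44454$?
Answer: $-350610899$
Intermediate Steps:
$\left(1654 \left(-8\right) + 23617\right) \left(-9188 - 24569\right) - 44454 = \left(-13232 + 23617\right) \left(-33757\right) - 44454 = 10385 \left(-33757\right) - 44454 = -350566445 - 44454 = -350610899$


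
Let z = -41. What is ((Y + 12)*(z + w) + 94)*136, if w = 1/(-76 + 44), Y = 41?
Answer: -1131877/4 ≈ -2.8297e+5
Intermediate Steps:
w = -1/32 (w = 1/(-32) = -1/32 ≈ -0.031250)
((Y + 12)*(z + w) + 94)*136 = ((41 + 12)*(-41 - 1/32) + 94)*136 = (53*(-1313/32) + 94)*136 = (-69589/32 + 94)*136 = -66581/32*136 = -1131877/4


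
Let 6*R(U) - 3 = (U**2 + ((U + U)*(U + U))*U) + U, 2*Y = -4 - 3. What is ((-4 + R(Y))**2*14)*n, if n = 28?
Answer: 2941225/8 ≈ 3.6765e+5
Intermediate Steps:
Y = -7/2 (Y = (-4 - 3)/2 = (1/2)*(-7) = -7/2 ≈ -3.5000)
R(U) = 1/2 + U/6 + U**2/6 + 2*U**3/3 (R(U) = 1/2 + ((U**2 + ((U + U)*(U + U))*U) + U)/6 = 1/2 + ((U**2 + ((2*U)*(2*U))*U) + U)/6 = 1/2 + ((U**2 + (4*U**2)*U) + U)/6 = 1/2 + ((U**2 + 4*U**3) + U)/6 = 1/2 + (U + U**2 + 4*U**3)/6 = 1/2 + (U/6 + U**2/6 + 2*U**3/3) = 1/2 + U/6 + U**2/6 + 2*U**3/3)
((-4 + R(Y))**2*14)*n = ((-4 + (1/2 + (1/6)*(-7/2) + (-7/2)**2/6 + 2*(-7/2)**3/3))**2*14)*28 = ((-4 + (1/2 - 7/12 + (1/6)*(49/4) + (2/3)*(-343/8)))**2*14)*28 = ((-4 + (1/2 - 7/12 + 49/24 - 343/12))**2*14)*28 = ((-4 - 213/8)**2*14)*28 = ((-245/8)**2*14)*28 = ((60025/64)*14)*28 = (420175/32)*28 = 2941225/8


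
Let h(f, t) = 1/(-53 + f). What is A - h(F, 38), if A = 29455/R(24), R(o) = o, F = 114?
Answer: 1796731/1464 ≈ 1227.3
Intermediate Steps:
A = 29455/24 ≈ 1227.3
A - h(F, 38) = 29455/24 - 1/(-53 + 114) = 29455/24 - 1/61 = 1796731/1464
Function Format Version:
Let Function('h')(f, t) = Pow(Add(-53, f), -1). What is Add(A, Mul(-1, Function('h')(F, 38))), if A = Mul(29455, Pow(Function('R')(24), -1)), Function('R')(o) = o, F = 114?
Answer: Rational(1796731, 1464) ≈ 1227.3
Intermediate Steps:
A = Rational(29455, 24) (A = Mul(29455, Pow(24, -1)) = Mul(29455, Rational(1, 24)) = Rational(29455, 24) ≈ 1227.3)
Add(A, Mul(-1, Function('h')(F, 38))) = Add(Rational(29455, 24), Mul(-1, Pow(Add(-53, 114), -1))) = Add(Rational(29455, 24), Mul(-1, Pow(61, -1))) = Add(Rational(29455, 24), Mul(-1, Rational(1, 61))) = Add(Rational(29455, 24), Rational(-1, 61)) = Rational(1796731, 1464)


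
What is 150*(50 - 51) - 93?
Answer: -243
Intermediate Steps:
150*(50 - 51) - 93 = 150*(-1) - 93 = -150 - 93 = -243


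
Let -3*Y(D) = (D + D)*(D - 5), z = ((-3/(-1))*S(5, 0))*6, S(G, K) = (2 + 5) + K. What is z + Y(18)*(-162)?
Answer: 25398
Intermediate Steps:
S(G, K) = 7 + K
z = 126 (z = ((-3/(-1))*(7 + 0))*6 = (-3*(-1)*7)*6 = (3*7)*6 = 21*6 = 126)
Y(D) = -2*D*(-5 + D)/3 (Y(D) = -(D + D)*(D - 5)/3 = -2*D*(-5 + D)/3)
z + Y(18)*(-162) = 126 + ((2/3)*18*(5 - 1*18))*(-162) = 126 + ((2/3)*18*(5 - 18))*(-162) = 126 + ((2/3)*18*(-13))*(-162) = 126 - 156*(-162) = 126 + 25272 = 25398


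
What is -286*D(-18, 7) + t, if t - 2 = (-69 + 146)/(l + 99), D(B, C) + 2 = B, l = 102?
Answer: 1150199/201 ≈ 5722.4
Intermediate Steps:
D(B, C) = -2 + B
t = 479/201 (t = 2 + (-69 + 146)/(102 + 99) = 2 + 77/201 = 479/201 ≈ 2.3831)
-286*D(-18, 7) + t = -286*(-2 - 18) + 479/201 = -286*(-20) + 479/201 = 5720 + 479/201 = 1150199/201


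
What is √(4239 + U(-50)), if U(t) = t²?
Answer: √6739 ≈ 82.091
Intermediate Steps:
√(4239 + U(-50)) = √(4239 + (-50)²) = √(4239 + 2500) = √6739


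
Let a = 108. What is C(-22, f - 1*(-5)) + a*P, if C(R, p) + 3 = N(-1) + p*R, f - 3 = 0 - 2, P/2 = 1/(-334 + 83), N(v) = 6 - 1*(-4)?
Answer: -31591/251 ≈ -125.86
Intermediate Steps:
N(v) = 10 (N(v) = 6 + 4 = 10)
P = -2/251 (P = 2/(-334 + 83) = 2/(-251) = 2*(-1/251) = -2/251 ≈ -0.0079681)
f = 1 (f = 3 + (0 - 2) = 3 - 2 = 1)
C(R, p) = 7 + R*p (C(R, p) = -3 + (10 + p*R) = -3 + (10 + R*p) = 7 + R*p)
C(-22, f - 1*(-5)) + a*P = (7 - 22*(1 - 1*(-5))) + 108*(-2/251) = (7 - 22*(1 + 5)) - 216/251 = (7 - 22*6) - 216/251 = (7 - 132) - 216/251 = -125 - 216/251 = -31591/251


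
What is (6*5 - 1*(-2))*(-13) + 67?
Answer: -349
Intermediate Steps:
(6*5 - 1*(-2))*(-13) + 67 = (30 + 2)*(-13) + 67 = 32*(-13) + 67 = -416 + 67 = -349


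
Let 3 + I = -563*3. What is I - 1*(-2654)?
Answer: 962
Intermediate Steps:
I = -1692 (I = -3 - 563*3 = -3 - 1689 = -1692)
I - 1*(-2654) = -1692 - 1*(-2654) = -1692 + 2654 = 962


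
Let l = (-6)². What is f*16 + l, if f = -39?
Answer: -588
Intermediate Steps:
l = 36
f*16 + l = -39*16 + 36 = -624 + 36 = -588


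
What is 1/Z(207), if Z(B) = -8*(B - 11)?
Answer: -1/1568 ≈ -0.00063775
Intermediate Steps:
Z(B) = 88 - 8*B (Z(B) = -8*(-11 + B) = 88 - 8*B)
1/Z(207) = 1/(88 - 8*207) = 1/(88 - 1656) = 1/(-1568) = -1/1568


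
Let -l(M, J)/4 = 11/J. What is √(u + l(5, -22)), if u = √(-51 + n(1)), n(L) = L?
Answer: √(2 + 5*I*√2) ≈ 2.162 + 1.6353*I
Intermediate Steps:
l(M, J) = -44/J
u = 5*I*√2 (u = √(-51 + 1) = √(-50) = 5*I*√2 ≈ 7.0711*I)
√(u + l(5, -22)) = √(5*I*√2 - 44/(-22)) = √(5*I*√2 - 44*(-1/22)) = √(5*I*√2 + 2) = √(2 + 5*I*√2)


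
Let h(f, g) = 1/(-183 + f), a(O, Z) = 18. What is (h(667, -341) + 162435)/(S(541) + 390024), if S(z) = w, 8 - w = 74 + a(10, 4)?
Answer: 78618541/188730960 ≈ 0.41656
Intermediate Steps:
w = -84 (w = 8 - (74 + 18) = 8 - 1*92 = 8 - 92 = -84)
S(z) = -84
(h(667, -341) + 162435)/(S(541) + 390024) = (1/(-183 + 667) + 162435)/(-84 + 390024) = (1/484 + 162435)/389940 = (1/484 + 162435)*(1/389940) = (78618541/484)*(1/389940) = 78618541/188730960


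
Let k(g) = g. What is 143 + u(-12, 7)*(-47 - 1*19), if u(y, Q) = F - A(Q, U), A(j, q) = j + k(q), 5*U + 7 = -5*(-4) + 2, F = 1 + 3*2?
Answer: 341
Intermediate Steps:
F = 7 (F = 1 + 6 = 7)
U = 3 (U = -7/5 + (-5*(-4) + 2)/5 = -7/5 + (20 + 2)/5 = -7/5 + (⅕)*22 = -7/5 + 22/5 = 3)
A(j, q) = j + q
u(y, Q) = 4 - Q (u(y, Q) = 7 - (Q + 3) = 7 - (3 + Q) = 7 + (-3 - Q) = 4 - Q)
143 + u(-12, 7)*(-47 - 1*19) = 143 + (4 - 1*7)*(-47 - 1*19) = 143 + (4 - 7)*(-47 - 19) = 143 - 3*(-66) = 143 + 198 = 341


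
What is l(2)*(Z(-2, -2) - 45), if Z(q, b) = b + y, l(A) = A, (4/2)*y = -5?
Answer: -99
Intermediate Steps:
y = -5/2 (y = (½)*(-5) = -5/2 ≈ -2.5000)
Z(q, b) = -5/2 + b (Z(q, b) = b - 5/2 = -5/2 + b)
l(2)*(Z(-2, -2) - 45) = 2*((-5/2 - 2) - 45) = 2*(-9/2 - 45) = 2*(-99/2) = -99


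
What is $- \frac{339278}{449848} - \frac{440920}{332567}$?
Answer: $- \frac{155589823393}{74802299908} \approx -2.08$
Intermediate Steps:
$- \frac{339278}{449848} - \frac{440920}{332567} = \left(-339278\right) \frac{1}{449848} - \frac{440920}{332567} = - \frac{169639}{224924} - \frac{440920}{332567} = - \frac{155589823393}{74802299908}$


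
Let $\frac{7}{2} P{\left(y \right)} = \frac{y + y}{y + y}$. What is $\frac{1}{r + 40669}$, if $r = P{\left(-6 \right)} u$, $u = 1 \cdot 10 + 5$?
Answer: $\frac{7}{284713} \approx 2.4586 \cdot 10^{-5}$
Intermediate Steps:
$P{\left(y \right)} = \frac{2}{7}$ ($P{\left(y \right)} = \frac{2 \frac{y + y}{y + y}}{7} = \frac{2 \frac{2 y}{2 y}}{7} = \frac{2 \cdot 2 y \frac{1}{2 y}}{7} = \frac{2}{7} \cdot 1 = \frac{2}{7}$)
$u = 15$ ($u = 10 + 5 = 15$)
$r = \frac{30}{7}$ ($r = \frac{2}{7} \cdot 15 = \frac{30}{7} \approx 4.2857$)
$\frac{1}{r + 40669} = \frac{1}{\frac{30}{7} + 40669} = \frac{1}{\frac{284713}{7}} = \frac{7}{284713}$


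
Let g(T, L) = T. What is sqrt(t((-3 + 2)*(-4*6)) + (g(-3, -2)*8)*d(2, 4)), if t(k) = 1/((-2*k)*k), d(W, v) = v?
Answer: 7*I*sqrt(4514)/48 ≈ 9.798*I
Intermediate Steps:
t(k) = -1/(2*k**2) (t(k) = 1/(-2*k**2) = -1/(2*k**2))
sqrt(t((-3 + 2)*(-4*6)) + (g(-3, -2)*8)*d(2, 4)) = sqrt(-1/(576*(-3 + 2)**2)/2 - 3*8*4) = sqrt(-1/(2*(-1*(-24))**2) - 24*4) = sqrt(-1/2/24**2 - 96) = sqrt(-1/2*1/576 - 96) = sqrt(-1/1152 - 96) = sqrt(-110593/1152) = 7*I*sqrt(4514)/48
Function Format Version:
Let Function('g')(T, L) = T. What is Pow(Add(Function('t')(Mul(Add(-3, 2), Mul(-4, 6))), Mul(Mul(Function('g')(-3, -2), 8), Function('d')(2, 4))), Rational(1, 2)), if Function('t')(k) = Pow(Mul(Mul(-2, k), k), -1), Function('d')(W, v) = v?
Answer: Mul(Rational(7, 48), I, Pow(4514, Rational(1, 2))) ≈ Mul(9.7980, I)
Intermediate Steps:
Function('t')(k) = Mul(Rational(-1, 2), Pow(k, -2)) (Function('t')(k) = Pow(Mul(-2, Pow(k, 2)), -1) = Mul(Rational(-1, 2), Pow(k, -2)))
Pow(Add(Function('t')(Mul(Add(-3, 2), Mul(-4, 6))), Mul(Mul(Function('g')(-3, -2), 8), Function('d')(2, 4))), Rational(1, 2)) = Pow(Add(Mul(Rational(-1, 2), Pow(Mul(Add(-3, 2), Mul(-4, 6)), -2)), Mul(Mul(-3, 8), 4)), Rational(1, 2)) = Pow(Add(Mul(Rational(-1, 2), Pow(Mul(-1, -24), -2)), Mul(-24, 4)), Rational(1, 2)) = Pow(Add(Mul(Rational(-1, 2), Pow(24, -2)), -96), Rational(1, 2)) = Pow(Add(Mul(Rational(-1, 2), Rational(1, 576)), -96), Rational(1, 2)) = Pow(Add(Rational(-1, 1152), -96), Rational(1, 2)) = Pow(Rational(-110593, 1152), Rational(1, 2)) = Mul(Rational(7, 48), I, Pow(4514, Rational(1, 2)))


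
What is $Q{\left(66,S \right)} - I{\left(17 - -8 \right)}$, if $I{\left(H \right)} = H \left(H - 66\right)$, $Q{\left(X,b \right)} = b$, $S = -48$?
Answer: $977$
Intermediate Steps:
$I{\left(H \right)} = H \left(-66 + H\right)$
$Q{\left(66,S \right)} - I{\left(17 - -8 \right)} = -48 - \left(17 - -8\right) \left(-66 + \left(17 - -8\right)\right) = -48 - \left(17 + 8\right) \left(-66 + \left(17 + 8\right)\right) = -48 - 25 \left(-66 + 25\right) = -48 - 25 \left(-41\right) = -48 - -1025 = -48 + 1025 = 977$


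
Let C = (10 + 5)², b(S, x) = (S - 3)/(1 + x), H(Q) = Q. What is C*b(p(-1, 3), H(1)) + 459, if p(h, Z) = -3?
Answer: -216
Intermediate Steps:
b(S, x) = (-3 + S)/(1 + x)
C = 225 (C = 15² = 225)
C*b(p(-1, 3), H(1)) + 459 = 225*((-3 - 3)/(1 + 1)) + 459 = 225*(-6/2) + 459 = 225*((½)*(-6)) + 459 = 225*(-3) + 459 = -675 + 459 = -216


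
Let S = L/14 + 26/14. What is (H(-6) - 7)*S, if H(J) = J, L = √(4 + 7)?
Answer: -169/7 - 13*√11/14 ≈ -27.223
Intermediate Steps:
L = √11 ≈ 3.3166
S = 13/7 + √11/14 (S = √11/14 + 26/14 = √11*(1/14) + 26*(1/14) = √11/14 + 13/7 = 13/7 + √11/14 ≈ 2.0940)
(H(-6) - 7)*S = (-6 - 7)*(13/7 + √11/14) = -13*(13/7 + √11/14) = -169/7 - 13*√11/14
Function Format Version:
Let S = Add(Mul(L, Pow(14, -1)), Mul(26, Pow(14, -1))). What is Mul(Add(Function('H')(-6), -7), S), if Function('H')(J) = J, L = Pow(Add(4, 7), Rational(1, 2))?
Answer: Add(Rational(-169, 7), Mul(Rational(-13, 14), Pow(11, Rational(1, 2)))) ≈ -27.223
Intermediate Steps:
L = Pow(11, Rational(1, 2)) ≈ 3.3166
S = Add(Rational(13, 7), Mul(Rational(1, 14), Pow(11, Rational(1, 2)))) (S = Add(Mul(Pow(11, Rational(1, 2)), Pow(14, -1)), Mul(26, Pow(14, -1))) = Add(Mul(Pow(11, Rational(1, 2)), Rational(1, 14)), Mul(26, Rational(1, 14))) = Add(Mul(Rational(1, 14), Pow(11, Rational(1, 2))), Rational(13, 7)) = Add(Rational(13, 7), Mul(Rational(1, 14), Pow(11, Rational(1, 2)))) ≈ 2.0940)
Mul(Add(Function('H')(-6), -7), S) = Mul(Add(-6, -7), Add(Rational(13, 7), Mul(Rational(1, 14), Pow(11, Rational(1, 2))))) = Mul(-13, Add(Rational(13, 7), Mul(Rational(1, 14), Pow(11, Rational(1, 2))))) = Add(Rational(-169, 7), Mul(Rational(-13, 14), Pow(11, Rational(1, 2))))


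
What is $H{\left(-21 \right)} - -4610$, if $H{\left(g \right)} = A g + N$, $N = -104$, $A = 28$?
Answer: $3918$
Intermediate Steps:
$H{\left(g \right)} = -104 + 28 g$ ($H{\left(g \right)} = 28 g - 104 = -104 + 28 g$)
$H{\left(-21 \right)} - -4610 = \left(-104 + 28 \left(-21\right)\right) - -4610 = \left(-104 - 588\right) + 4610 = -692 + 4610 = 3918$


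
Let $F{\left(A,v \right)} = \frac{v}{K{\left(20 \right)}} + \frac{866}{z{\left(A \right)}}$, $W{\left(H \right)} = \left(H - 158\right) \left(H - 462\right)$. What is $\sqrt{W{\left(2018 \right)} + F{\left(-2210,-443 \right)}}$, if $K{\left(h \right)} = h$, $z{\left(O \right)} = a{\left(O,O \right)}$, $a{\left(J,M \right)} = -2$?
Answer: $\frac{\sqrt{289370485}}{10} \approx 1701.1$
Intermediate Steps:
$z{\left(O \right)} = -2$
$W{\left(H \right)} = \left(-462 + H\right) \left(-158 + H\right)$ ($W{\left(H \right)} = \left(-158 + H\right) \left(-462 + H\right) = \left(-462 + H\right) \left(-158 + H\right)$)
$F{\left(A,v \right)} = -433 + \frac{v}{20}$ ($F{\left(A,v \right)} = \frac{v}{20} + \frac{866}{-2} = v \frac{1}{20} + 866 \left(- \frac{1}{2}\right) = \frac{v}{20} - 433 = -433 + \frac{v}{20}$)
$\sqrt{W{\left(2018 \right)} + F{\left(-2210,-443 \right)}} = \sqrt{\left(72996 + 2018^{2} - 1251160\right) + \left(-433 + \frac{1}{20} \left(-443\right)\right)} = \sqrt{\left(72996 + 4072324 - 1251160\right) - \frac{9103}{20}} = \sqrt{2894160 - \frac{9103}{20}} = \sqrt{\frac{57874097}{20}} = \frac{\sqrt{289370485}}{10}$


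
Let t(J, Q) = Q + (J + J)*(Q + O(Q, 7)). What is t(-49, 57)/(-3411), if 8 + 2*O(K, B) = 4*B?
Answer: 6509/3411 ≈ 1.9082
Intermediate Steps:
O(K, B) = -4 + 2*B (O(K, B) = -4 + (4*B)/2 = -4 + 2*B)
t(J, Q) = Q + 2*J*(10 + Q) (t(J, Q) = Q + (J + J)*(Q + (-4 + 2*7)) = Q + (2*J)*(Q + (-4 + 14)) = Q + (2*J)*(Q + 10) = Q + (2*J)*(10 + Q) = Q + 2*J*(10 + Q))
t(-49, 57)/(-3411) = (57 + 20*(-49) + 2*(-49)*57)/(-3411) = (57 - 980 - 5586)*(-1/3411) = -6509*(-1/3411) = 6509/3411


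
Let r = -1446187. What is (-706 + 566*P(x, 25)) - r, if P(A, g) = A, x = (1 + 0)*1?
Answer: 1446047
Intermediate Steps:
x = 1 (x = 1*1 = 1)
(-706 + 566*P(x, 25)) - r = (-706 + 566*1) - 1*(-1446187) = (-706 + 566) + 1446187 = -140 + 1446187 = 1446047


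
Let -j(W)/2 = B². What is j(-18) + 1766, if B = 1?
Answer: 1764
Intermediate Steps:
j(W) = -2 (j(W) = -2*1² = -2*1 = -2)
j(-18) + 1766 = -2 + 1766 = 1764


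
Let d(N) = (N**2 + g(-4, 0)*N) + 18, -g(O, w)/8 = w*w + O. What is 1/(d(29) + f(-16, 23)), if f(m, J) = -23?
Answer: 1/1764 ≈ 0.00056689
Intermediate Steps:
g(O, w) = -8*O - 8*w**2 (g(O, w) = -8*(w*w + O) = -8*(w**2 + O) = -8*(O + w**2) = -8*O - 8*w**2)
d(N) = 18 + N**2 + 32*N (d(N) = (N**2 + (-8*(-4) - 8*0**2)*N) + 18 = (N**2 + (32 - 8*0)*N) + 18 = (N**2 + (32 + 0)*N) + 18 = (N**2 + 32*N) + 18 = 18 + N**2 + 32*N)
1/(d(29) + f(-16, 23)) = 1/((18 + 29**2 + 32*29) - 23) = 1/((18 + 841 + 928) - 23) = 1/(1787 - 23) = 1/1764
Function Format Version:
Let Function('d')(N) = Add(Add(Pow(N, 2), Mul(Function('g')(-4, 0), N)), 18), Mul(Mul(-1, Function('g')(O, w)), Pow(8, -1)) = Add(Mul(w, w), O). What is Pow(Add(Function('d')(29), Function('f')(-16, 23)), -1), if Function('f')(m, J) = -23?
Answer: Rational(1, 1764) ≈ 0.00056689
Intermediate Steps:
Function('g')(O, w) = Add(Mul(-8, O), Mul(-8, Pow(w, 2))) (Function('g')(O, w) = Mul(-8, Add(Mul(w, w), O)) = Mul(-8, Add(Pow(w, 2), O)) = Mul(-8, Add(O, Pow(w, 2))) = Add(Mul(-8, O), Mul(-8, Pow(w, 2))))
Function('d')(N) = Add(18, Pow(N, 2), Mul(32, N)) (Function('d')(N) = Add(Add(Pow(N, 2), Mul(Add(Mul(-8, -4), Mul(-8, Pow(0, 2))), N)), 18) = Add(Add(Pow(N, 2), Mul(Add(32, Mul(-8, 0)), N)), 18) = Add(Add(Pow(N, 2), Mul(Add(32, 0), N)), 18) = Add(Add(Pow(N, 2), Mul(32, N)), 18) = Add(18, Pow(N, 2), Mul(32, N)))
Pow(Add(Function('d')(29), Function('f')(-16, 23)), -1) = Pow(Add(Add(18, Pow(29, 2), Mul(32, 29)), -23), -1) = Pow(Add(Add(18, 841, 928), -23), -1) = Pow(Add(1787, -23), -1) = Pow(1764, -1) = Rational(1, 1764)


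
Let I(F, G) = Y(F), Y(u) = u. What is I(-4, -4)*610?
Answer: -2440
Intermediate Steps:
I(F, G) = F
I(-4, -4)*610 = -4*610 = -2440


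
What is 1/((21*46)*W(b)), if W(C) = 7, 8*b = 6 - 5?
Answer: 1/6762 ≈ 0.00014789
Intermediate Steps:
b = 1/8 (b = (6 - 5)/8 = (1/8)*1 = 1/8 ≈ 0.12500)
1/((21*46)*W(b)) = 1/((21*46)*7) = 1/(966*7) = 1/6762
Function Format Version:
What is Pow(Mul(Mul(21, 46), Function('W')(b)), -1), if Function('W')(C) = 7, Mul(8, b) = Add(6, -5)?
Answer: Rational(1, 6762) ≈ 0.00014789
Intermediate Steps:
b = Rational(1, 8) (b = Mul(Rational(1, 8), Add(6, -5)) = Mul(Rational(1, 8), 1) = Rational(1, 8) ≈ 0.12500)
Pow(Mul(Mul(21, 46), Function('W')(b)), -1) = Pow(Mul(Mul(21, 46), 7), -1) = Pow(Mul(966, 7), -1) = Pow(6762, -1) = Rational(1, 6762)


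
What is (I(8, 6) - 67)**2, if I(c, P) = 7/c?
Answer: 279841/64 ≈ 4372.5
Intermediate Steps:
(I(8, 6) - 67)**2 = (7/8 - 67)**2 = (-529/8)**2 = 279841/64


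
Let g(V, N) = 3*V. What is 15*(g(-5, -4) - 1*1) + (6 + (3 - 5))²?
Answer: -224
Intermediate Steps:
15*(g(-5, -4) - 1*1) + (6 + (3 - 5))² = 15*(3*(-5) - 1*1) + (6 + (3 - 5))² = 15*(-15 - 1) + (6 - 2)² = 15*(-16) + 4² = -240 + 16 = -224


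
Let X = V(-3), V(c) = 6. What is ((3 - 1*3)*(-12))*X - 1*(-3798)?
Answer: 3798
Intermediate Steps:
X = 6
((3 - 1*3)*(-12))*X - 1*(-3798) = ((3 - 1*3)*(-12))*6 - 1*(-3798) = ((3 - 3)*(-12))*6 + 3798 = (0*(-12))*6 + 3798 = 0*6 + 3798 = 0 + 3798 = 3798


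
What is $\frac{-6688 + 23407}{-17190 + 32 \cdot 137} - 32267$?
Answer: $- \frac{413227921}{12806} \approx -32268.0$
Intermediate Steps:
$\frac{-6688 + 23407}{-17190 + 32 \cdot 137} - 32267 = \frac{16719}{-17190 + 4384} - 32267 = \frac{16719}{-12806} - 32267 = 16719 \left(- \frac{1}{12806}\right) - 32267 = - \frac{16719}{12806} - 32267 = - \frac{413227921}{12806}$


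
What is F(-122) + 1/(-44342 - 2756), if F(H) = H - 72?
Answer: -9137013/47098 ≈ -194.00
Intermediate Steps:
F(H) = -72 + H
F(-122) + 1/(-44342 - 2756) = (-72 - 122) + 1/(-44342 - 2756) = -194 + 1/(-47098) = -194 - 1/47098 = -9137013/47098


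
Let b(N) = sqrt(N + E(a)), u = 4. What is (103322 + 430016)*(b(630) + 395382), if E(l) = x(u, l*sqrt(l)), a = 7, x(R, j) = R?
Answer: 210872245116 + 533338*sqrt(634) ≈ 2.1089e+11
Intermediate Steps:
E(l) = 4
b(N) = sqrt(4 + N) (b(N) = sqrt(N + 4) = sqrt(4 + N))
(103322 + 430016)*(b(630) + 395382) = (103322 + 430016)*(sqrt(4 + 630) + 395382) = 533338*(sqrt(634) + 395382) = 533338*(395382 + sqrt(634)) = 210872245116 + 533338*sqrt(634)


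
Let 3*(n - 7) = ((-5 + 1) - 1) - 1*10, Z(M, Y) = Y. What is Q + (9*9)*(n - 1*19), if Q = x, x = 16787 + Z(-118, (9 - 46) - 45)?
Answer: 15328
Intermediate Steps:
n = 2 (n = 7 + (((-5 + 1) - 1) - 1*10)/3 = 7 + ((-4 - 1) - 10)/3 = 7 + (-5 - 10)/3 = 7 + (⅓)*(-15) = 7 - 5 = 2)
x = 16705 (x = 16787 + ((9 - 46) - 45) = 16787 + (-37 - 45) = 16787 - 82 = 16705)
Q = 16705
Q + (9*9)*(n - 1*19) = 16705 + (9*9)*(2 - 1*19) = 16705 + 81*(2 - 19) = 16705 + 81*(-17) = 16705 - 1377 = 15328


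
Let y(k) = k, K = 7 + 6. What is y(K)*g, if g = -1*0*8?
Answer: 0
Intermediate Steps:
K = 13
g = 0 (g = 0*8 = 0)
y(K)*g = 13*0 = 0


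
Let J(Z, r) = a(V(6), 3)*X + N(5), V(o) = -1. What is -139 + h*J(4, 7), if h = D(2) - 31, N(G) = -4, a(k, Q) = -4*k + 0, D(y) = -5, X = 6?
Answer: -859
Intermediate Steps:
a(k, Q) = -4*k
J(Z, r) = 20 (J(Z, r) = -4*(-1)*6 - 4 = 4*6 - 4 = 24 - 4 = 20)
h = -36 (h = -5 - 31 = -36)
-139 + h*J(4, 7) = -139 - 36*20 = -139 - 720 = -859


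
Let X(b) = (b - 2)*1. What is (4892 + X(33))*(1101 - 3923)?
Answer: -13892706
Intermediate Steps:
X(b) = -2 + b (X(b) = (-2 + b)*1 = -2 + b)
(4892 + X(33))*(1101 - 3923) = (4892 + (-2 + 33))*(1101 - 3923) = (4892 + 31)*(-2822) = 4923*(-2822) = -13892706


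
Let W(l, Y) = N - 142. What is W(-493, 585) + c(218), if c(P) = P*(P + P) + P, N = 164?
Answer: 95288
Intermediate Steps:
W(l, Y) = 22 (W(l, Y) = 164 - 142 = 22)
c(P) = P + 2*P² (c(P) = P*(2*P) + P = 2*P² + P = P + 2*P²)
W(-493, 585) + c(218) = 22 + 218*(1 + 2*218) = 22 + 218*(1 + 436) = 22 + 218*437 = 22 + 95266 = 95288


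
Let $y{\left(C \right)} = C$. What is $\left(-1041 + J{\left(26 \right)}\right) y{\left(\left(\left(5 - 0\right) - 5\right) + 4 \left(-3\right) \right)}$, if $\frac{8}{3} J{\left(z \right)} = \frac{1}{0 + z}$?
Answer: $\frac{649575}{52} \approx 12492.0$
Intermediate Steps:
$J{\left(z \right)} = \frac{3}{8 z}$ ($J{\left(z \right)} = \frac{3}{8 \left(0 + z\right)} = \frac{3}{8 z}$)
$\left(-1041 + J{\left(26 \right)}\right) y{\left(\left(\left(5 - 0\right) - 5\right) + 4 \left(-3\right) \right)} = \left(-1041 + \frac{3}{8 \cdot 26}\right) \left(\left(\left(5 - 0\right) - 5\right) + 4 \left(-3\right)\right) = \left(-1041 + \frac{3}{8} \cdot \frac{1}{26}\right) \left(\left(\left(5 + 0\right) - 5\right) - 12\right) = \left(-1041 + \frac{3}{208}\right) \left(\left(5 - 5\right) - 12\right) = - \frac{216525 \left(0 - 12\right)}{208} = \left(- \frac{216525}{208}\right) \left(-12\right) = \frac{649575}{52}$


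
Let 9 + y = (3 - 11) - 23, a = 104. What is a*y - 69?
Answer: -4229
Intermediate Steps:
y = -40 (y = -9 + ((3 - 11) - 23) = -9 + (-8 - 23) = -9 - 31 = -40)
a*y - 69 = 104*(-40) - 69 = -4160 - 69 = -4229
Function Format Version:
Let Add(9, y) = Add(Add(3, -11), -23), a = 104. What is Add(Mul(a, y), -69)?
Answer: -4229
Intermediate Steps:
y = -40 (y = Add(-9, Add(Add(3, -11), -23)) = Add(-9, Add(-8, -23)) = Add(-9, -31) = -40)
Add(Mul(a, y), -69) = Add(Mul(104, -40), -69) = Add(-4160, -69) = -4229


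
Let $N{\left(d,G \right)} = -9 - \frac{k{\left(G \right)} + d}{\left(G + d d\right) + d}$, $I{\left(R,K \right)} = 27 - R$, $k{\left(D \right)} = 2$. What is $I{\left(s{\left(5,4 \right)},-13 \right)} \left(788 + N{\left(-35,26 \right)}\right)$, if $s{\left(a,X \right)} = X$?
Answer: $\frac{21787831}{1216} \approx 17918.0$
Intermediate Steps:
$N{\left(d,G \right)} = -9 - \frac{2 + d}{G + d + d^{2}}$ ($N{\left(d,G \right)} = -9 - \frac{2 + d}{\left(G + d d\right) + d} = -9 - \frac{2 + d}{\left(G + d^{2}\right) + d} = -9 - \frac{2 + d}{G + d + d^{2}}$)
$I{\left(s{\left(5,4 \right)},-13 \right)} \left(788 + N{\left(-35,26 \right)}\right) = \left(27 - 4\right) \left(788 + \frac{-2 - -350 - 234 - 9 \left(-35\right)^{2}}{26 - 35 + \left(-35\right)^{2}}\right) = \left(27 - 4\right) \left(788 + \frac{-2 + 350 - 234 - 11025}{26 - 35 + 1225}\right) = 23 \left(788 + \frac{-2 + 350 - 234 - 11025}{1216}\right) = 23 \left(788 + \frac{1}{1216} \left(-10911\right)\right) = 23 \left(788 - \frac{10911}{1216}\right) = 23 \cdot \frac{947297}{1216} = \frac{21787831}{1216}$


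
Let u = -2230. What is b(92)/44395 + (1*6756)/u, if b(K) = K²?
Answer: -5621158/1980017 ≈ -2.8389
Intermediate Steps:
b(92)/44395 + (1*6756)/u = 92²/44395 + (1*6756)/(-2230) = 8464*(1/44395) + 6756*(-1/2230) = 8464/44395 - 3378/1115 = -5621158/1980017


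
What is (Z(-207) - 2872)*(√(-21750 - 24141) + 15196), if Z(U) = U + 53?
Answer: -45983096 - 9078*I*√5099 ≈ -4.5983e+7 - 6.4824e+5*I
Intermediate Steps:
Z(U) = 53 + U
(Z(-207) - 2872)*(√(-21750 - 24141) + 15196) = ((53 - 207) - 2872)*(√(-21750 - 24141) + 15196) = (-154 - 2872)*(√(-45891) + 15196) = -3026*(3*I*√5099 + 15196) = -3026*(15196 + 3*I*√5099) = -45983096 - 9078*I*√5099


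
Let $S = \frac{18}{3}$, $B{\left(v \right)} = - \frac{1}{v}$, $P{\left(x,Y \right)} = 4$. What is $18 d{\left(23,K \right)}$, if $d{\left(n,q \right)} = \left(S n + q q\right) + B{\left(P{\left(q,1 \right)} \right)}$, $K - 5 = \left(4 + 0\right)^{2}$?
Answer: $\frac{20835}{2} \approx 10418.0$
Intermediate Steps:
$K = 21$ ($K = 5 + \left(4 + 0\right)^{2} = 5 + 4^{2} = 5 + 16 = 21$)
$S = 6$ ($S = 18 \cdot \frac{1}{3} = 6$)
$d{\left(n,q \right)} = - \frac{1}{4} + q^{2} + 6 n$ ($d{\left(n,q \right)} = \left(6 n + q q\right) - \frac{1}{4} = \left(6 n + q^{2}\right) - \frac{1}{4} = \left(q^{2} + 6 n\right) - \frac{1}{4} = - \frac{1}{4} + q^{2} + 6 n$)
$18 d{\left(23,K \right)} = 18 \left(- \frac{1}{4} + 21^{2} + 6 \cdot 23\right) = 18 \left(- \frac{1}{4} + 441 + 138\right) = 18 \cdot \frac{2315}{4} = \frac{20835}{2}$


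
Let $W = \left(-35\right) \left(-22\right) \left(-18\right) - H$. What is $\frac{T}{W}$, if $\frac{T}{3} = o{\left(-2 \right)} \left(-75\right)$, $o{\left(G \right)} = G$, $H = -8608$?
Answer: $- \frac{225}{2626} \approx -0.085682$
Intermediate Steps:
$T = 450$ ($T = 3 \left(\left(-2\right) \left(-75\right)\right) = 3 \cdot 150 = 450$)
$W = -5252$ ($W = \left(-35\right) \left(-22\right) \left(-18\right) - -8608 = 770 \left(-18\right) + 8608 = -13860 + 8608 = -5252$)
$\frac{T}{W} = \frac{450}{-5252} = 450 \left(- \frac{1}{5252}\right) = - \frac{225}{2626}$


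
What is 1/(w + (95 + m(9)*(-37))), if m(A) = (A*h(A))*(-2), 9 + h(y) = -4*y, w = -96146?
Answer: -1/126021 ≈ -7.9352e-6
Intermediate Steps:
h(y) = -9 - 4*y
m(A) = -2*A*(-9 - 4*A) (m(A) = (A*(-9 - 4*A))*(-2) = -2*A*(-9 - 4*A))
1/(w + (95 + m(9)*(-37))) = 1/(-96146 + (95 + (2*9*(9 + 4*9))*(-37))) = 1/(-96146 + (95 + (2*9*(9 + 36))*(-37))) = 1/(-96146 + (95 + (2*9*45)*(-37))) = 1/(-96146 + (95 + 810*(-37))) = 1/(-96146 + (95 - 29970)) = 1/(-96146 - 29875) = 1/(-126021) = -1/126021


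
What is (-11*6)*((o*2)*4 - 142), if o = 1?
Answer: 8844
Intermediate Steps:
(-11*6)*((o*2)*4 - 142) = (-11*6)*((1*2)*4 - 142) = -66*(2*4 - 142) = -66*(8 - 142) = -66*(-134) = 8844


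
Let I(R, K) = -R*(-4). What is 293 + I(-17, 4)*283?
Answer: -18951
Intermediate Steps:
I(R, K) = 4*R
293 + I(-17, 4)*283 = 293 + (4*(-17))*283 = 293 - 68*283 = 293 - 19244 = -18951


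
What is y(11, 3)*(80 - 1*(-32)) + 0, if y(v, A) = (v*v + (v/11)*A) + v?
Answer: 15120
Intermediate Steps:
y(v, A) = v + v² + A*v/11 (y(v, A) = (v² + (v*(1/11))*A) + v = (v² + (v/11)*A) + v = (v² + A*v/11) + v = v + v² + A*v/11)
y(11, 3)*(80 - 1*(-32)) + 0 = ((1/11)*11*(11 + 3 + 11*11))*(80 - 1*(-32)) + 0 = ((1/11)*11*(11 + 3 + 121))*(80 + 32) + 0 = ((1/11)*11*135)*112 + 0 = 135*112 + 0 = 15120 + 0 = 15120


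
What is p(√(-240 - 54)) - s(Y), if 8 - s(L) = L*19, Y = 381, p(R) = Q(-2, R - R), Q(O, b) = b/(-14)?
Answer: 7231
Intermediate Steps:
Q(O, b) = -b/14 (Q(O, b) = b*(-1/14) = -b/14)
p(R) = 0 (p(R) = -(R - R)/14 = -1/14*0 = 0)
s(L) = 8 - 19*L (s(L) = 8 - L*19 = 8 - 19*L)
p(√(-240 - 54)) - s(Y) = 0 - (8 - 19*381) = 0 - (8 - 7239) = 0 - 1*(-7231) = 0 + 7231 = 7231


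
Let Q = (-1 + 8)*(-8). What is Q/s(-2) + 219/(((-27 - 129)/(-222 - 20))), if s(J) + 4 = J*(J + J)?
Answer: 8469/26 ≈ 325.73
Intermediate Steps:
s(J) = -4 + 2*J² (s(J) = -4 + J*(J + J) = -4 + J*(2*J) = -4 + 2*J²)
Q = -56 (Q = 7*(-8) = -56)
Q/s(-2) + 219/(((-27 - 129)/(-222 - 20))) = -56/(-4 + 2*(-2)²) + 219/(((-27 - 129)/(-222 - 20))) = -56/(-4 + 2*4) + 219/((-156/(-242))) = -56/(-4 + 8) + 219/((-156*(-1/242))) = -56/4 + 219/(78/121) = -56*¼ + 219*(121/78) = -14 + 8833/26 = 8469/26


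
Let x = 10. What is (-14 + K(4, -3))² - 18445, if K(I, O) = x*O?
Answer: -16509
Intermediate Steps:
K(I, O) = 10*O
(-14 + K(4, -3))² - 18445 = (-14 + 10*(-3))² - 18445 = (-14 - 30)² - 18445 = (-44)² - 18445 = 1936 - 18445 = -16509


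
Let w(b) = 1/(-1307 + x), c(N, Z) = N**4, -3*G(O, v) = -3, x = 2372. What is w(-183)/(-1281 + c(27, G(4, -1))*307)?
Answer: 1/173755927890 ≈ 5.7552e-12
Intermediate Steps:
G(O, v) = 1 (G(O, v) = -1/3*(-3) = 1)
w(b) = 1/1065 (w(b) = 1/(-1307 + 2372) = 1/1065)
w(-183)/(-1281 + c(27, G(4, -1))*307) = 1/(1065*(-1281 + 27**4*307)) = 1/(1065*(-1281 + 531441*307)) = 1/(1065*(-1281 + 163152387)) = (1/1065)/163151106 = (1/1065)*(1/163151106) = 1/173755927890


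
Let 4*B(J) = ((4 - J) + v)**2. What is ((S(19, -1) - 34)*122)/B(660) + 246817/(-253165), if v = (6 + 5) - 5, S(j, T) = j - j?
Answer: -5424034809/5348110625 ≈ -1.0142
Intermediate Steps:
S(j, T) = 0
v = 6 (v = 11 - 5 = 6)
B(J) = (10 - J)**2/4 (B(J) = ((4 - J) + 6)**2/4 = (10 - J)**2/4)
((S(19, -1) - 34)*122)/B(660) + 246817/(-253165) = ((0 - 34)*122)/(((10 - 1*660)**2/4)) + 246817/(-253165) = (-34*122)/(((10 - 660)**2/4)) + 246817*(-1/253165) = -4148/((1/4)*(-650)**2) - 246817/253165 = -4148/((1/4)*422500) - 246817/253165 = -4148/105625 - 246817/253165 = -5424034809/5348110625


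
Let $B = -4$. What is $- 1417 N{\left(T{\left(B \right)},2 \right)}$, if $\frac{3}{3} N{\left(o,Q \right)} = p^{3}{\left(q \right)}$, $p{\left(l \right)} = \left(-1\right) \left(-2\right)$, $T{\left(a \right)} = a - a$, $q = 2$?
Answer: $-11336$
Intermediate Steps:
$T{\left(a \right)} = 0$
$p{\left(l \right)} = 2$
$N{\left(o,Q \right)} = 8$ ($N{\left(o,Q \right)} = 2^{3} = 8$)
$- 1417 N{\left(T{\left(B \right)},2 \right)} = \left(-1417\right) 8 = -11336$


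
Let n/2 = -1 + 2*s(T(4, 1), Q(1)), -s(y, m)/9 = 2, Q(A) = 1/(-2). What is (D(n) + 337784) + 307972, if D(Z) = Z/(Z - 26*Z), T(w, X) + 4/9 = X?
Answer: 16143899/25 ≈ 6.4576e+5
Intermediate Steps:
Q(A) = -½
T(w, X) = -4/9 + X
s(y, m) = -18 (s(y, m) = -9*2 = -18)
n = -74 (n = 2*(-1 + 2*(-18)) = 2*(-1 - 36) = 2*(-37) = -74)
D(Z) = -1/25 (D(Z) = Z/((-25*Z)) = Z*(-1/(25*Z)) = -1/25)
(D(n) + 337784) + 307972 = (-1/25 + 337784) + 307972 = 8444599/25 + 307972 = 16143899/25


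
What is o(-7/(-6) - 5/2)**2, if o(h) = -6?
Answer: 36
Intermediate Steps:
o(-7/(-6) - 5/2)**2 = (-6)**2 = 36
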